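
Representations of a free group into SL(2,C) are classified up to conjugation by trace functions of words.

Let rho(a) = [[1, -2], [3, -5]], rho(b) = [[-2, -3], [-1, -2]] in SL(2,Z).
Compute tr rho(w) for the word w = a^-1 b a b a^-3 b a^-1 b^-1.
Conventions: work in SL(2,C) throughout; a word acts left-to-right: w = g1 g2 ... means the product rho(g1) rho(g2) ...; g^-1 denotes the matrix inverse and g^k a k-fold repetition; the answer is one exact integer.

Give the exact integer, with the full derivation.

209

rho(a^-1) = [[-5, 2], [-3, 1]]
... * rho(b) = [[-2, -3], [-1, -2]]  ->  [[8, 11], [5, 7]]
... * rho(a) = [[1, -2], [3, -5]]  ->  [[41, -71], [26, -45]]
... * rho(b) = [[-2, -3], [-1, -2]]  ->  [[-11, 19], [-7, 12]]
... * rho(a^-1) = [[-5, 2], [-3, 1]]  ->  [[-2, -3], [-1, -2]]
... * rho(a^-1) = [[-5, 2], [-3, 1]]  ->  [[19, -7], [11, -4]]
... * rho(a^-1) = [[-5, 2], [-3, 1]]  ->  [[-74, 31], [-43, 18]]
... * rho(b) = [[-2, -3], [-1, -2]]  ->  [[117, 160], [68, 93]]
... * rho(a^-1) = [[-5, 2], [-3, 1]]  ->  [[-1065, 394], [-619, 229]]
... * rho(b^-1) = [[-2, 3], [1, -2]]  ->  [[2524, -3983], [1467, -2315]]
tr = 2524 + -2315 = 209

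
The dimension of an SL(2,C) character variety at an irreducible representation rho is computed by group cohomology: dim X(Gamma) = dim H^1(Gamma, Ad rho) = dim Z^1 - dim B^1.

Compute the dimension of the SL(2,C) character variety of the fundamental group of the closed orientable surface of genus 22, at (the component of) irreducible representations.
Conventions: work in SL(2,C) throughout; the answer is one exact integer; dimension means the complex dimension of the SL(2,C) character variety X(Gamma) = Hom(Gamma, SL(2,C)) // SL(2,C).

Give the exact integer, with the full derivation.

pi_1 of the closed genus-22 surface has 44 generators bound by the single product-of-commutators relator.
A cocycle assigns one sl_2 vector per generator subject to the relator condition d_2(z) = 0: dim of the unconstrained space is 3*2g = 132.
H^2 = coker(d_2) is dual to H^0 = 0 at irreducible rho (Poincare duality), so d_2 is onto: dim Z^1 = 129.
As always at irreducible rho, dim B^1 = 3.
dim H^1 = 129 - 3 = 126 = dim X.

126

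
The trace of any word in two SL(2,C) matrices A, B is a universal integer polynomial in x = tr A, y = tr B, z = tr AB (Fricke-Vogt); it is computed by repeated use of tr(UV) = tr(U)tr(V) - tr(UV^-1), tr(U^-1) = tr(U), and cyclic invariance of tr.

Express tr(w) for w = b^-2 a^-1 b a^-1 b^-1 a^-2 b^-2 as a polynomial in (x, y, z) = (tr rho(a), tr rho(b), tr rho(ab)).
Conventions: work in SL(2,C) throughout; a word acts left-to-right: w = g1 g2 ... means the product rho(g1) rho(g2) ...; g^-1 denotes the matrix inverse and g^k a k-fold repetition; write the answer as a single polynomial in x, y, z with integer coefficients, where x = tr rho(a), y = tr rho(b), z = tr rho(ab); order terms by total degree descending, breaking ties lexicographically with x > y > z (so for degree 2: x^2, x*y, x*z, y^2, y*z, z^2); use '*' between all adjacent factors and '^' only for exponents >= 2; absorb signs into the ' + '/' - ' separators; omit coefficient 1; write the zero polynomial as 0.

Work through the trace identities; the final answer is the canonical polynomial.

tr(a^-1) = tr(a) = x
tr(a^-1 b) = tr(b) * tr(a) - tr(b a) = x*y - z
tr(b^-1 a^-1) = tr(a^-1) * tr(b) - tr(a^-1 b) = z
tr(a^-1 b^-2) = tr(b^-1 a^-1) * tr(b) - tr(b^-1 a^-1 b) = y*z - x
tr(a b a) = tr(a) * tr(b a) - tr(b) = x*z - y
tr(a b a b) = tr(a b) * tr(a b) - tr(1) = z^2 - 2
tr(b^-1 a b a) = tr(a b a) * tr(b) - tr(a b a b) = x*y*z - y^2 - z^2 + 2
tr(b^-2 a b a) = tr(b^-1 a b a) * tr(b) - tr(b^-1 a b a b) = x*y^2*z - y^3 - y*z^2 - x*z + 3*y
tr(a b a^-1 b^-2) = tr(b^-2 a b) * tr(a) - tr(b^-2 a b a) = -x*y^2*z + x^2*y + y^3 + y*z^2 - 3*y
tr(a b a^-1 b^-1) = tr(b^-1 a b) * tr(a) - tr(b^-1 a b a) = -x*y*z + x^2 + y^2 + z^2 - 2
tr(b a^-1 b^-3 a) = tr(a b a^-1 b^-2) * tr(b) - tr(a b a^-1 b^-1) = -x*y^3*z + x^2*y^2 + y^4 + y^2*z^2 + x*y*z - x^2 - 4*y^2 - z^2 + 2
tr(b^-2 a^-1 b a^-1 b^-1) = tr(b a^-1 b^-3) * tr(a) - tr(b a^-1 b^-3 a) = x*y^3*z - x^2*y^2 - y^4 - y^2*z^2 + 4*y^2 + z^2 - 2
tr(b^-2) = tr(b^-1) * tr(b) - tr(1) = y^2 - 2
tr(a^2) = tr(a) * tr(a) - tr(1) = x^2 - 2
tr(a b^-1 a) = tr(a^2) * tr(b) - tr(a^2 b) = x^2*y - x*z - y
tr(a^2 b a) = tr(a) * tr(b a^2) - tr(b a) = x^2*z - x*y - z
tr(a^2 b a b) = tr(a) * tr(b a b a) - tr(b a b) = x*z^2 - y*z - x
tr(a b a b^-1 a) = tr(a^2 b a) * tr(b) - tr(a^2 b a b) = x^2*y*z - x*y^2 - x*z^2 + x
tr(a b a b a b) = tr(a b a b) * tr(a b) - tr(b a) = z^3 - 3*z
tr(a b a b^-1 a b) = tr(a b a b a) * tr(b) - tr(a b a b a b) = x*y*z^2 - y^2*z - z^3 - x*y + 3*z
tr(b a b^-1 a b^-1 a) = tr(a b a b^-1 a) * tr(b) - tr(a b a b^-1 a b) = x^2*y^2*z - x*y^3 - 2*x*y*z^2 + y^2*z + z^3 + 2*x*y - 3*z
tr(b^-1 a^-1 b a b^-1 a) = tr(b a b^-1 a b^-1) * tr(a) - tr(b a b^-1 a b^-1 a) = -x^2*y^2*z + x^3*y + x*y^3 + 2*x*y*z^2 - x^2*z - y^2*z - z^3 - 3*x*y + 3*z
tr(b^-1 a b^-2 a^-1 b a) = tr(b^-1 a^-1 b a b^-1 a) * tr(b) - tr(b^-1 a^-1 b a b^-1 a b) = -x^2*y^3*z + x^3*y^2 + x*y^4 + 2*x*y^2*z^2 - x^2*y*z - y^3*z - y*z^3 - 3*x*y^2 + 3*y*z - x
tr(b^-2 a^-1 b a^-1 b^-1 a) = tr(b^-1 a b^-2 a^-1 b) * tr(a) - tr(b^-1 a b^-2 a^-1 b a) = x^2*y^3*z - x^3*y^2 - x*y^4 - 2*x*y^2*z^2 + x^2*y*z + y^3*z + y*z^3 + 4*x*y^2 - 3*y*z - x
tr(a^-1 b^-2 a^-1 b a^-1 b^-1) = tr(b^-2 a^-1 b a^-1 b^-1) * tr(a) - tr(b^-2 a^-1 b a^-1 b^-1 a) = x*y^2*z^2 - x^2*y*z - y^3*z - y*z^3 + x*z^2 + 3*y*z - x
tr(b^-1 a^-1 b a^-1 b^-1 a^-2 b^-1) = tr(a^-1 b^-2 a^-1 b a^-1 b^-1) * tr(a) - tr(a^-1 b^-2 a^-1 b a^-1 b^-1 a) = x^2*y^2*z^2 - x^3*y*z - 2*x*y^3*z - x*y*z^3 + x^2*y^2 + x^2*z^2 + y^4 + y^2*z^2 + 3*x*y*z - x^2 - 4*y^2 - z^2 + 2
tr(b^-1 a^-1 b a^-2) = tr(b^-1 a^-1 b a^-1) * tr(a) - tr(b^-1 a^-1 b) = x^2*y*z - x*y^2 - x*z^2 + x
tr(a^-2 b^-1 a^-1 b a^-1) = tr(b^-1 a^-1 b a^-2) * tr(a) - tr(b^-1 a^-1 b a^-1) = x^3*y*z - x^2*y^2 - x^2*z^2 - x*y*z + x^2 + y^2 + z^2 - 2
tr(a^-2 b^-1 a^-1 b a^-1 b) = tr(b^-1 a^-1 b a^-1 b a^-1) * tr(a) - tr(b^-1 a^-1 b a^-1 b) = x^3*y^2*z - x^2*y^3 - 2*x^2*y*z^2 + x*y^2*z + x*z^3 + x^2*y - 2*x*z + y
tr(b^-1 a^-1 b a^-1 b^-1 a^-2) = tr(a^-2 b^-1 a^-1 b a^-1) * tr(b) - tr(a^-2 b^-1 a^-1 b a^-1 b) = x^2*y*z^2 - 2*x*y^2*z - x*z^3 + y^3 + y*z^2 + 2*x*z - 3*y
tr(b^-2 a^-1 b a^-1 b^-1 a^-2 b^-1) = tr(b^-1 a^-1 b a^-1 b^-1 a^-2 b^-1) * tr(b) - tr(b^-1 a^-1 b a^-1 b^-1 a^-2) = x^2*y^3*z^2 - x^3*y^2*z - 2*x*y^4*z - x*y^2*z^3 + x^2*y^3 + y^5 + y^3*z^2 + 5*x*y^2*z + x*z^3 - x^2*y - 5*y^3 - 2*y*z^2 - 2*x*z + 5*y
tr(b^-2 a^-1 b a^-1 b^-1 a^-2 b^-2) = tr(b^-2 a^-1 b a^-1 b^-1 a^-2 b^-1) * tr(b) - tr(b^-2 a^-1 b a^-1 b^-1 a^-2) = x^2*y^4*z^2 - x^3*y^3*z - 2*x*y^5*z - x*y^3*z^3 + x^2*y^4 - x^2*y^2*z^2 + y^6 + y^4*z^2 + x^3*y*z + 7*x*y^3*z + 2*x*y*z^3 - 2*x^2*y^2 - x^2*z^2 - 6*y^4 - 3*y^2*z^2 - 5*x*y*z + x^2 + 9*y^2 + z^2 - 2

x^2*y^4*z^2 - x^3*y^3*z - 2*x*y^5*z - x*y^3*z^3 + x^2*y^4 - x^2*y^2*z^2 + y^6 + y^4*z^2 + x^3*y*z + 7*x*y^3*z + 2*x*y*z^3 - 2*x^2*y^2 - x^2*z^2 - 6*y^4 - 3*y^2*z^2 - 5*x*y*z + x^2 + 9*y^2 + z^2 - 2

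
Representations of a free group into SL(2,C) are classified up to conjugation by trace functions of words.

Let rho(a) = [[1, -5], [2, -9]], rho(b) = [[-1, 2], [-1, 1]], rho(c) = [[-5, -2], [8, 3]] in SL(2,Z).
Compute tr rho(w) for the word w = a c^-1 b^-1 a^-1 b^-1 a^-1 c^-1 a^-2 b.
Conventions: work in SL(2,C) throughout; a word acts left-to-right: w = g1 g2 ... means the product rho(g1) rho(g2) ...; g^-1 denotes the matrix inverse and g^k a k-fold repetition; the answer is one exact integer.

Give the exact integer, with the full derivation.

rho(a) = [[1, -5], [2, -9]]
... * rho(c^-1) = [[3, 2], [-8, -5]]  ->  [[43, 27], [78, 49]]
... * rho(b^-1) = [[1, -2], [1, -1]]  ->  [[70, -113], [127, -205]]
... * rho(a^-1) = [[-9, 5], [-2, 1]]  ->  [[-404, 237], [-733, 430]]
... * rho(b^-1) = [[1, -2], [1, -1]]  ->  [[-167, 571], [-303, 1036]]
... * rho(a^-1) = [[-9, 5], [-2, 1]]  ->  [[361, -264], [655, -479]]
... * rho(c^-1) = [[3, 2], [-8, -5]]  ->  [[3195, 2042], [5797, 3705]]
... * rho(a^-1) = [[-9, 5], [-2, 1]]  ->  [[-32839, 18017], [-59583, 32690]]
... * rho(a^-1) = [[-9, 5], [-2, 1]]  ->  [[259517, -146178], [470867, -265225]]
... * rho(b) = [[-1, 2], [-1, 1]]  ->  [[-113339, 372856], [-205642, 676509]]
tr = -113339 + 676509 = 563170

563170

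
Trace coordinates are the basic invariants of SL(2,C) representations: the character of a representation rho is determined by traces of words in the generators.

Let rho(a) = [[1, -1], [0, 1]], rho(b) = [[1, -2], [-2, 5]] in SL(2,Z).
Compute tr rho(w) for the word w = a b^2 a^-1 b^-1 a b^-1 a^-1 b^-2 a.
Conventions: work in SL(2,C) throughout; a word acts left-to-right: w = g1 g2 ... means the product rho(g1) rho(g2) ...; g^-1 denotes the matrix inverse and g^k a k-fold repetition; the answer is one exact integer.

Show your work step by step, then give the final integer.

rho(a) = [[1, -1], [0, 1]]
... * rho(b) = [[1, -2], [-2, 5]]  ->  [[3, -7], [-2, 5]]
... * rho(b) = [[1, -2], [-2, 5]]  ->  [[17, -41], [-12, 29]]
... * rho(a^-1) = [[1, 1], [0, 1]]  ->  [[17, -24], [-12, 17]]
... * rho(b^-1) = [[5, 2], [2, 1]]  ->  [[37, 10], [-26, -7]]
... * rho(a) = [[1, -1], [0, 1]]  ->  [[37, -27], [-26, 19]]
... * rho(b^-1) = [[5, 2], [2, 1]]  ->  [[131, 47], [-92, -33]]
... * rho(a^-1) = [[1, 1], [0, 1]]  ->  [[131, 178], [-92, -125]]
... * rho(b^-1) = [[5, 2], [2, 1]]  ->  [[1011, 440], [-710, -309]]
... * rho(b^-1) = [[5, 2], [2, 1]]  ->  [[5935, 2462], [-4168, -1729]]
... * rho(a) = [[1, -1], [0, 1]]  ->  [[5935, -3473], [-4168, 2439]]
tr = 5935 + 2439 = 8374

8374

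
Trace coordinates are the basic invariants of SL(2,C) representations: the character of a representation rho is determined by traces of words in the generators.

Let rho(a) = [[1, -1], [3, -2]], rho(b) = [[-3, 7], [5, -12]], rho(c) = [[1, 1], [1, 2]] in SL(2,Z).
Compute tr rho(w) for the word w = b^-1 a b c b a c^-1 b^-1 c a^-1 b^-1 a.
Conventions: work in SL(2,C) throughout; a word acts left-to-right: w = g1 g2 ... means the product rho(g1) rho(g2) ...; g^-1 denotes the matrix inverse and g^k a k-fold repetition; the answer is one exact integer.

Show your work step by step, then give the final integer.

-86067191

rho(b^-1) = [[-12, -7], [-5, -3]]
... * rho(a) = [[1, -1], [3, -2]]  ->  [[-33, 26], [-14, 11]]
... * rho(b) = [[-3, 7], [5, -12]]  ->  [[229, -543], [97, -230]]
... * rho(c) = [[1, 1], [1, 2]]  ->  [[-314, -857], [-133, -363]]
... * rho(b) = [[-3, 7], [5, -12]]  ->  [[-3343, 8086], [-1416, 3425]]
... * rho(a) = [[1, -1], [3, -2]]  ->  [[20915, -12829], [8859, -5434]]
... * rho(c^-1) = [[2, -1], [-1, 1]]  ->  [[54659, -33744], [23152, -14293]]
... * rho(b^-1) = [[-12, -7], [-5, -3]]  ->  [[-487188, -281381], [-206359, -119185]]
... * rho(c) = [[1, 1], [1, 2]]  ->  [[-768569, -1049950], [-325544, -444729]]
... * rho(a^-1) = [[-2, 1], [-3, 1]]  ->  [[4686988, -1818519], [1985275, -770273]]
... * rho(b^-1) = [[-12, -7], [-5, -3]]  ->  [[-47151261, -27353359], [-19971935, -11586106]]
... * rho(a) = [[1, -1], [3, -2]]  ->  [[-129211338, 101857979], [-54730253, 43144147]]
tr = -129211338 + 43144147 = -86067191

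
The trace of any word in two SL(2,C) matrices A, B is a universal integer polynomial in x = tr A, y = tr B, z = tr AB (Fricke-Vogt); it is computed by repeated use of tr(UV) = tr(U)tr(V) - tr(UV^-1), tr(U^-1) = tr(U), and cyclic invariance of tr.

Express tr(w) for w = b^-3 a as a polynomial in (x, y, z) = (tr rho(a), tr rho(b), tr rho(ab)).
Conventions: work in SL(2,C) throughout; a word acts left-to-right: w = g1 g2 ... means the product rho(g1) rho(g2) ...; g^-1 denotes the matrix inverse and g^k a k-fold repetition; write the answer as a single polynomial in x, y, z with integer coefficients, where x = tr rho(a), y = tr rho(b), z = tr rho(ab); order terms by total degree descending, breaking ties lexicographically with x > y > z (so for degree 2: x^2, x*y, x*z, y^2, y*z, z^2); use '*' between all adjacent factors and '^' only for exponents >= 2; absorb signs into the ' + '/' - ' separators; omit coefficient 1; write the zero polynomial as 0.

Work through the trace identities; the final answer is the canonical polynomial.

so tr(b^-1 a) = tr(a) * tr(b) - tr(a b) = x*y - z
reduce: tr(a b^-2) = tr(b^-1 a) * tr(b) - tr(b^-1 a b) = x*y^2 - y*z - x
tr(b^-3 a) = tr(a b^-2) * tr(b) - tr(a b^-1) = x*y^3 - y^2*z - 2*x*y + z

x*y^3 - y^2*z - 2*x*y + z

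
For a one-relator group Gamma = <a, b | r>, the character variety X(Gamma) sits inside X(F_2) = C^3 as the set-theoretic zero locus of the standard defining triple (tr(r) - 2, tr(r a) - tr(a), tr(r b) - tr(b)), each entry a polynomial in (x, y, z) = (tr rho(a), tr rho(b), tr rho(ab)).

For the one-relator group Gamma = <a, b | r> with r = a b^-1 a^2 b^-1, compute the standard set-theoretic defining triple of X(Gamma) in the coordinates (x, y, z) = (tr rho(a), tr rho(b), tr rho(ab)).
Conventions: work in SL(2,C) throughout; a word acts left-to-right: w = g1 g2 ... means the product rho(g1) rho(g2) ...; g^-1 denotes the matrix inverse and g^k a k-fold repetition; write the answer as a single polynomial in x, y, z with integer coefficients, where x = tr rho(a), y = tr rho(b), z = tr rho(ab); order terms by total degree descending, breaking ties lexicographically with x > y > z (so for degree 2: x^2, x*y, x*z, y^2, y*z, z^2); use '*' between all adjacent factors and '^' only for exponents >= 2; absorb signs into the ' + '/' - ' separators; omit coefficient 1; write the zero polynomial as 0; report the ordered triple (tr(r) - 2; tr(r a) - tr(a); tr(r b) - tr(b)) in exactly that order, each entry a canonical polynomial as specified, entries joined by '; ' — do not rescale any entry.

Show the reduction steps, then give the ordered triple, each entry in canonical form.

x^3*y^2 - 2*x^2*y*z - x*y^2 + x*z^2 + y*z - x - 2; x^4*y^2 - 2*x^3*y*z - 2*x^2*y^2 + x^2*z^2 + 2*x*y*z + y^2 - x - 2; x^3*y - x^2*z - 2*x*y - y + z

trace(a^2) = trace(a) trace(a) - trace(1)  (reduce the a square) = x^2 - 2
trace(a^3) = trace(a) trace(a^2) - trace(a)  (reduce the a square) = x^3 - 3*x
trace(a b a) = trace(a) trace(b a) - trace(b)  (reduce the a square) = x*z - y
trace(a^3 b) = trace(a) trace(a b a) - trace(a b)  (reduce the a square) = x^2*z - x*y - z
and trace(a^2 b^-1 a) = trace(a^3) trace(b) - trace(a^3 b)  (eliminate b^-1) = x^3*y - x^2*z - 2*x*y + z
trace(b a b a) = trace(a b) trace(a b) - trace(1)  (split on a) = z^2 - 2
trace(b a b) = trace(b) trace(a b) - trace(a)  (reduce the b square) = y*z - x
next, trace(a b a^2 b) = trace(a) trace(b a b a) - trace(b a b)  (reduce the a square) = x*z^2 - y*z - x
next, trace(a^2 b^-1 a b) = trace(a b a^2) trace(b) - trace(a b a^2 b)  (eliminate b^-1) = x^2*y*z - x*y^2 - x*z^2 + x
trace(a b^-1 a^2 b^-1) = trace(a^2 b^-1 a) trace(b) - trace(a^2 b^-1 a b)  (eliminate b^-1) = x^3*y^2 - 2*x^2*y*z - x*y^2 + x*z^2 + y*z - x
and trace(a^4) = trace(a) trace(a^3) - trace(a^2)  (reduce the a square) = x^4 - 4*x^2 + 2
trace(a^4 b) = trace(a) trace(b a^3) - trace(b a^2)  (reduce the a square) = x^3*z - x^2*y - 2*x*z + y
trace(a^2 b^-1 a^2) = trace(a^4) trace(b) - trace(a^4 b)  (eliminate b^-1) = x^4*y - x^3*z - 3*x^2*y + 2*x*z + y
trace(b a^2 b) = trace(b) trace(a^2 b) - trace(a^2)  (reduce the b square) = x*y*z - x^2 - y^2 + 2
and trace(a^2 b a^2 b) = trace(a) trace(b a^2 b a) - trace(b a^2 b)  (reduce the a square) = x^2*z^2 - 2*x*y*z + y^2 - 2
trace(a^2 b^-1 a^2 b) = trace(a^2 b a^2) trace(b) - trace(a^2 b a^2 b)  (eliminate b^-1) = x^3*y*z - x^2*y^2 - x^2*z^2 + 2
trace(a b^-1 a^2 b^-1 a) = trace(a^2 b^-1 a^2) trace(b) - trace(a^2 b^-1 a^2 b)  (eliminate b^-1) = x^4*y^2 - 2*x^3*y*z - 2*x^2*y^2 + x^2*z^2 + 2*x*y*z + y^2 - 2
assemble the triple (trace(r) - 2; trace(r a) - x; trace(r b) - y)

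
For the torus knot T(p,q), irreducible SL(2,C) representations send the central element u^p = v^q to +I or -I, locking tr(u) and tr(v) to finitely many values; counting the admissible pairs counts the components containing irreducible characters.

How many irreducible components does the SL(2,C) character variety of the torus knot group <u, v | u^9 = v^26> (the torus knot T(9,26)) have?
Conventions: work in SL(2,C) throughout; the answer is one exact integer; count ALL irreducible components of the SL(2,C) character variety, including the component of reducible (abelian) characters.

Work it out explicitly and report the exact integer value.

101

Gamma = < u, v | u^9 = v^26 > (torus knot T(9,26)); the central element u^9 = v^26 acts as +I or -I in any irreducible SL(2,C) representation.
On an irreducible component, tr(u) is locked at 2*cos(pi*alpha/9) for some alpha in 1..8, and tr(v) at 2*cos(pi*beta/26) for some beta in 1..25.
The two central values (-1)^alpha I and (-1)^beta I must be the same matrix, so alpha and beta share a parity.
Counting: 4 odd alphas x 13 odd betas + 4 even alphas x 12 even betas = 52 + 48 = 100.
That is 100 components of irreducible characters, and with the reducible (abelian) component the total is 101.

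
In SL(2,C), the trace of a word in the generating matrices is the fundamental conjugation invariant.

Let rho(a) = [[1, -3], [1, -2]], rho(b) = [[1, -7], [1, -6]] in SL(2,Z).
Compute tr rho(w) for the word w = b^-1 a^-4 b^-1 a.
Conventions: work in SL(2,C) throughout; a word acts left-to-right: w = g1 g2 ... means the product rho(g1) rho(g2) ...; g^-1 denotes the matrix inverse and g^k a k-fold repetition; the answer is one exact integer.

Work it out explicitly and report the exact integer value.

rho(b^-1) = [[-6, 7], [-1, 1]]
... * rho(a^-1) = [[-2, 3], [-1, 1]]  ->  [[5, -11], [1, -2]]
... * rho(a^-1) = [[-2, 3], [-1, 1]]  ->  [[1, 4], [0, 1]]
... * rho(a^-1) = [[-2, 3], [-1, 1]]  ->  [[-6, 7], [-1, 1]]
... * rho(a^-1) = [[-2, 3], [-1, 1]]  ->  [[5, -11], [1, -2]]
... * rho(b^-1) = [[-6, 7], [-1, 1]]  ->  [[-19, 24], [-4, 5]]
... * rho(a) = [[1, -3], [1, -2]]  ->  [[5, 9], [1, 2]]
tr = 5 + 2 = 7

7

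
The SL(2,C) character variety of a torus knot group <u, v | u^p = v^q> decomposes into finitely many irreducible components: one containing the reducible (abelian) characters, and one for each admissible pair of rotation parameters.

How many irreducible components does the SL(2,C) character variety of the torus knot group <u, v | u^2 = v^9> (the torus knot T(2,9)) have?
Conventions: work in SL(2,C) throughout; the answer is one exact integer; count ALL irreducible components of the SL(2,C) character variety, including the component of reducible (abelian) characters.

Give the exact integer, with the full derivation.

Gamma = < u, v | u^2 = v^9 > (torus knot T(2,9)); the central element u^2 = v^9 acts as +I or -I in any irreducible SL(2,C) representation.
So on each irreducible component the traces are pinned: tr(u) = 2*cos(pi*alpha/2) with 1 <= alpha <= 1, tr(v) = 2*cos(pi*beta/9) with 1 <= beta <= 8.
Consistency of u^2 = (-1)^alpha I with v^9 = (-1)^beta I forces alpha = beta (mod 2).
count pairs: odd alpha (1 choices) x odd beta (4), plus even alpha (0) x even beta (4): 1*4 + 0*4 = 4.
components with irreducible characters: 4; plus the single component of reducible (abelian) characters: total 5.

5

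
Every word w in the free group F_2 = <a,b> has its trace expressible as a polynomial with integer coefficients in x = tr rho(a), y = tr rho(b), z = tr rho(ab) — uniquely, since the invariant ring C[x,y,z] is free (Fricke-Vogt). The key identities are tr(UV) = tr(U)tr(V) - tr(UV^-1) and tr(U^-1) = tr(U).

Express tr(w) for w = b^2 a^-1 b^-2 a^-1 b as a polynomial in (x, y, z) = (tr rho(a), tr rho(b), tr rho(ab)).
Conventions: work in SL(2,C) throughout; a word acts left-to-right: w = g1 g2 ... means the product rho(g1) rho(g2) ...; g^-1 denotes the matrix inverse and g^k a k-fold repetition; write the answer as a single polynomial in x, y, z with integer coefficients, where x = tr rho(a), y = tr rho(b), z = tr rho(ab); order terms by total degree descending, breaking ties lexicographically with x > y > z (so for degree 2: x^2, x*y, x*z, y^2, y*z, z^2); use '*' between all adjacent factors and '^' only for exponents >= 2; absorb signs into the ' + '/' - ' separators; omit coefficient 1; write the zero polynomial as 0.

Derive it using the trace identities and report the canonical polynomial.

tr(b a^-1) = tr(b)*tr(a) - tr(b a) = x*y - z
tr(b^2) = tr(b)*tr(b) - tr(1) = y^2 - 2
tr(b^3) = tr(b)*tr(b^2) - tr(b) = y^3 - 3*y
tr(a b^2) = tr(b)*tr(a b) - tr(a) = y*z - x
tr(b^2 a b) = tr(b)*tr(a b^2) - tr(a b) = y^2*z - x*y - z
tr(b a b^3) = tr(b)*tr(b^2 a b) - tr(b^2 a) = y^3*z - x*y^2 - 2*y*z + x
tr(a b a b) = tr(a b)*tr(a b) - tr(1) = z^2 - 2
tr(a b a) = tr(a)*tr(b a) - tr(b) = x*z - y
tr(a b a b^2) = tr(b)*tr(a b a b) - tr(a b a) = y*z^2 - x*z - y
tr(b a b^3 a) = tr(b)*tr(a b a b^2) - tr(a b a b) = y^2*z^2 - x*y*z - y^2 - z^2 + 2
tr(a b^3 a^-1 b) = tr(b a b^3)*tr(a) - tr(b a b^3 a) = x*y^3*z - x^2*y^2 - y^2*z^2 - x*y*z + x^2 + y^2 + z^2 - 2
tr(b^-1 a b^3 a^-1) = tr(a b^3 a^-1)*tr(b) - tr(a b^3 a^-1 b) = -x*y^3*z + x^2*y^2 + y^4 + y^2*z^2 + x*y*z - x^2 - 4*y^2 - z^2 + 2
tr(b^3 a^-1 b^-2 a) = tr(b^-1 a b^3 a^-1)*tr(b) - tr(b^-1 a b^3 a^-1 b) = -x*y^4*z + x^2*y^3 + y^5 + y^3*z^2 + x*y^2*z - x^2*y - 5*y^3 - y*z^2 + 5*y
tr(b^2 a^-1 b^-2 a^-1 b) = tr(b^3 a^-1 b^-2)*tr(a) - tr(b^3 a^-1 b^-2 a) = x*y^4*z - x^2*y^3 - y^5 - y^3*z^2 - x*y^2*z + 2*x^2*y + 5*y^3 + y*z^2 - x*z - 5*y

x*y^4*z - x^2*y^3 - y^5 - y^3*z^2 - x*y^2*z + 2*x^2*y + 5*y^3 + y*z^2 - x*z - 5*y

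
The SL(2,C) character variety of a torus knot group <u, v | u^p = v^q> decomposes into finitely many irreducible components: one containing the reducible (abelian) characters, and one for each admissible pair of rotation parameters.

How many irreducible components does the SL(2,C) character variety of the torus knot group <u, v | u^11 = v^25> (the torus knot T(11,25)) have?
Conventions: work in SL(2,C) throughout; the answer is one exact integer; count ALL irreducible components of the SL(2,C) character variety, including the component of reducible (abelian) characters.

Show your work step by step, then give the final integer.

Gamma = < u, v | u^11 = v^25 > (torus knot T(11,25)); the central element u^11 = v^25 acts as +I or -I in any irreducible SL(2,C) representation.
So on each irreducible component the traces are pinned: tr(u) = 2*cos(pi*alpha/11) with 1 <= alpha <= 10, tr(v) = 2*cos(pi*beta/25) with 1 <= beta <= 24.
Consistency of u^11 = (-1)^alpha I with v^25 = (-1)^beta I forces alpha = beta (mod 2).
Counting: 5 odd alphas x 12 odd betas + 5 even alphas x 12 even betas = 60 + 60 = 120.
That is 120 components of irreducible characters, and with the reducible (abelian) component the total is 121.

121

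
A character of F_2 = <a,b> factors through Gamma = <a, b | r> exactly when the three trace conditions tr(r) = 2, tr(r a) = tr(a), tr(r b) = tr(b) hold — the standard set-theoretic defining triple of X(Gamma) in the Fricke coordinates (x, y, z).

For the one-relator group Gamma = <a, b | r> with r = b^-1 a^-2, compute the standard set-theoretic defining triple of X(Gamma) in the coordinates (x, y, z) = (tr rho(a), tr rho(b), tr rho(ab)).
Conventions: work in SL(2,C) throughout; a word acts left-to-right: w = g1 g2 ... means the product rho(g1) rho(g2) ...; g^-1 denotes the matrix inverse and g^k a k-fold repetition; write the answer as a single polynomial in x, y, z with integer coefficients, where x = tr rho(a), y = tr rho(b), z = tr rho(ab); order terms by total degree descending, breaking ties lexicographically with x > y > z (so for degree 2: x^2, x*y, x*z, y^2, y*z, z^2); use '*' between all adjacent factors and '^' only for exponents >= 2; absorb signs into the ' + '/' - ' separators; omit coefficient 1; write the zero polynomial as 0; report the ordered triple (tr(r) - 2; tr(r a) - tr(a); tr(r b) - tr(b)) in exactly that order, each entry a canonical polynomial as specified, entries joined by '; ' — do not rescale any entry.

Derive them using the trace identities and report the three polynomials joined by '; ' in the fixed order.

tr(a^-1) = tr(a) = x
tr(a^-2) = tr(a^-1) * tr(a) - tr(1) = x^2 - 2
tr(a^-1 b) = tr(b) * tr(a) - tr(b a) = x*y - z
tr(a^-2 b) = tr(a^-1 b) * tr(a) - tr(a^-1 b a) = x^2*y - x*z - y
tr(b^-1 a^-2) = tr(a^-2) * tr(b) - tr(a^-2 b) = x*z - y
assemble the triple (tr(r) - 2; tr(r a) - x; tr(r b) - y)

x*z - y - 2; -x + z; x^2 - y - 2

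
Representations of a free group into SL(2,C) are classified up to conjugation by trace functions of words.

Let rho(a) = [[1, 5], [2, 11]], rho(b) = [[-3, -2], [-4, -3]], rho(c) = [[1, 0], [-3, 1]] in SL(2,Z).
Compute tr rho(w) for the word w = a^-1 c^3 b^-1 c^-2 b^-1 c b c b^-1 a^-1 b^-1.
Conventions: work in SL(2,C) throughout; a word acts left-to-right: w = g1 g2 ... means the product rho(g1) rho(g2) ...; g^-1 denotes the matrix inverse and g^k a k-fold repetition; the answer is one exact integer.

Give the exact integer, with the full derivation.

rho(a^-1) = [[11, -5], [-2, 1]]
... * rho(c) = [[1, 0], [-3, 1]]  ->  [[26, -5], [-5, 1]]
... * rho(c) = [[1, 0], [-3, 1]]  ->  [[41, -5], [-8, 1]]
... * rho(c) = [[1, 0], [-3, 1]]  ->  [[56, -5], [-11, 1]]
... * rho(b^-1) = [[-3, 2], [4, -3]]  ->  [[-188, 127], [37, -25]]
... * rho(c^-1) = [[1, 0], [3, 1]]  ->  [[193, 127], [-38, -25]]
... * rho(c^-1) = [[1, 0], [3, 1]]  ->  [[574, 127], [-113, -25]]
... * rho(b^-1) = [[-3, 2], [4, -3]]  ->  [[-1214, 767], [239, -151]]
... * rho(c) = [[1, 0], [-3, 1]]  ->  [[-3515, 767], [692, -151]]
... * rho(b) = [[-3, -2], [-4, -3]]  ->  [[7477, 4729], [-1472, -931]]
... * rho(c) = [[1, 0], [-3, 1]]  ->  [[-6710, 4729], [1321, -931]]
... * rho(b^-1) = [[-3, 2], [4, -3]]  ->  [[39046, -27607], [-7687, 5435]]
... * rho(a^-1) = [[11, -5], [-2, 1]]  ->  [[484720, -222837], [-95427, 43870]]
... * rho(b^-1) = [[-3, 2], [4, -3]]  ->  [[-2345508, 1637951], [461761, -322464]]
tr = -2345508 + -322464 = -2667972

-2667972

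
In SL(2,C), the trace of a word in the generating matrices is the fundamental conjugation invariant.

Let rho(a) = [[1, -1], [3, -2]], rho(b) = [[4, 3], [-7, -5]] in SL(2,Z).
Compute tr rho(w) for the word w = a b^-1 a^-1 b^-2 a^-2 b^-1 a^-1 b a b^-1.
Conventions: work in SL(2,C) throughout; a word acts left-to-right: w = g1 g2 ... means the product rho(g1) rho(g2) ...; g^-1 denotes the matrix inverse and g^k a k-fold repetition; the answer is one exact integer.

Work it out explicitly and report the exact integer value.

-21924841

rho(a) = [[1, -1], [3, -2]]
... * rho(b^-1) = [[-5, -3], [7, 4]]  ->  [[-12, -7], [-29, -17]]
... * rho(a^-1) = [[-2, 1], [-3, 1]]  ->  [[45, -19], [109, -46]]
... * rho(b^-1) = [[-5, -3], [7, 4]]  ->  [[-358, -211], [-867, -511]]
... * rho(b^-1) = [[-5, -3], [7, 4]]  ->  [[313, 230], [758, 557]]
... * rho(a^-1) = [[-2, 1], [-3, 1]]  ->  [[-1316, 543], [-3187, 1315]]
... * rho(a^-1) = [[-2, 1], [-3, 1]]  ->  [[1003, -773], [2429, -1872]]
... * rho(b^-1) = [[-5, -3], [7, 4]]  ->  [[-10426, -6101], [-25249, -14775]]
... * rho(a^-1) = [[-2, 1], [-3, 1]]  ->  [[39155, -16527], [94823, -40024]]
... * rho(b) = [[4, 3], [-7, -5]]  ->  [[272309, 200100], [659460, 484589]]
... * rho(a) = [[1, -1], [3, -2]]  ->  [[872609, -672509], [2113227, -1628638]]
... * rho(b^-1) = [[-5, -3], [7, 4]]  ->  [[-9070608, -5307863], [-21966601, -12854233]]
tr = -9070608 + -12854233 = -21924841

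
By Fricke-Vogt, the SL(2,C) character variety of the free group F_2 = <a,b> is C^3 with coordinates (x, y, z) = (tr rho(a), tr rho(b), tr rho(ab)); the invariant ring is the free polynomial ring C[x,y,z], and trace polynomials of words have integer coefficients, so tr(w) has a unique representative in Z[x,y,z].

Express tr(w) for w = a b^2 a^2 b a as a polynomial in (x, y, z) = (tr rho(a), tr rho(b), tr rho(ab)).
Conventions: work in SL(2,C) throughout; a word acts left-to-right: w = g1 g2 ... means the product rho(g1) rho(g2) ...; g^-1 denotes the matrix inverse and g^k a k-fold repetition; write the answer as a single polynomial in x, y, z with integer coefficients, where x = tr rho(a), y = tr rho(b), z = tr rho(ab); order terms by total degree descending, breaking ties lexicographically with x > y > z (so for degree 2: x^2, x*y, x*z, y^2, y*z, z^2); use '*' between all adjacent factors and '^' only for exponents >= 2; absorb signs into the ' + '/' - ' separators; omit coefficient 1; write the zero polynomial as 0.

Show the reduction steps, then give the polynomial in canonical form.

tr(b a b a) = tr(a b)*tr(a b) - tr(1) = z^2 - 2
apply: tr(b a b) = tr(b)*tr(a b) - tr(a) = y*z - x
tr(b a^2 b a) = tr(a)*tr(b a b a) - tr(b a b) = x*z^2 - y*z - x
tr(b^2) = tr(b)*tr(b) - tr(1) = y^2 - 2
tr(b a^2 b) = tr(a)*tr(b^2 a) - tr(b^2) = x*y*z - x^2 - y^2 + 2
apply: tr(a^2 b a^2 b) = tr(a)*tr(b a^2 b a) - tr(b a^2 b) = x^2*z^2 - 2*x*y*z + y^2 - 2
use: tr(a b a) = tr(a)*tr(b a) - tr(b) = x*z - y
apply: tr(b a^3) = tr(a)*tr(a b a) - tr(a b) = x^2*z - x*y - z
apply: tr(a^2 b a^2) = tr(a)*tr(b a^3) - tr(b a^2) = x^3*z - x^2*y - 2*x*z + y
tr(a b^2 a^2 b a) = tr(b)*tr(a^2 b a^2 b) - tr(a^2 b a^2) = x^2*y*z^2 - x^3*z - 2*x*y^2*z + x^2*y + y^3 + 2*x*z - 3*y

x^2*y*z^2 - x^3*z - 2*x*y^2*z + x^2*y + y^3 + 2*x*z - 3*y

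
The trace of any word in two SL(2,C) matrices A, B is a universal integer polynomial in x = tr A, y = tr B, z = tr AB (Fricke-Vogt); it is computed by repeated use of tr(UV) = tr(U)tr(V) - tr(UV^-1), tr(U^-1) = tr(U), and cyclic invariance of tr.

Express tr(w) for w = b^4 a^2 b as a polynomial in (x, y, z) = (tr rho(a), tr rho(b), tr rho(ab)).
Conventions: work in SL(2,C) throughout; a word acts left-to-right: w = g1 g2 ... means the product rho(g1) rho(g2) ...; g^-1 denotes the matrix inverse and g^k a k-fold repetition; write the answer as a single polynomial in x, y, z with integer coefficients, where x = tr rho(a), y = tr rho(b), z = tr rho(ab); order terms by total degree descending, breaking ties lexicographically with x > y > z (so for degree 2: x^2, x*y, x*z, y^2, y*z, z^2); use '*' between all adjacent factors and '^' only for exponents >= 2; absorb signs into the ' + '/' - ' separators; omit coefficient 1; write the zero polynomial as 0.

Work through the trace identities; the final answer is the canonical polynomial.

trace(b^2 a) = trace(b) * trace(a b) - trace(a) = y*z - x
reduce: trace(b^2) = trace(b) * trace(b) - trace(1) = y^2 - 2
trace(a^2 b^2) = trace(a) * trace(b^2 a) - trace(b^2) = x*y*z - x^2 - y^2 + 2
trace(a^2 b) = trace(a) * trace(b a) - trace(b) = x*z - y
trace(a^2 b^3) = trace(b) * trace(a^2 b^2) - trace(a^2 b) = x*y^2*z - x^2*y - y^3 - x*z + 3*y
trace(a^2 b^4) = trace(b) * trace(a^2 b^3) - trace(a^2 b^2) = x*y^3*z - x^2*y^2 - y^4 - 2*x*y*z + x^2 + 4*y^2 - 2
so trace(b^4 a^2 b) = trace(b) * trace(a^2 b^4) - trace(a^2 b^3) = x*y^4*z - x^2*y^3 - y^5 - 3*x*y^2*z + 2*x^2*y + 5*y^3 + x*z - 5*y

x*y^4*z - x^2*y^3 - y^5 - 3*x*y^2*z + 2*x^2*y + 5*y^3 + x*z - 5*y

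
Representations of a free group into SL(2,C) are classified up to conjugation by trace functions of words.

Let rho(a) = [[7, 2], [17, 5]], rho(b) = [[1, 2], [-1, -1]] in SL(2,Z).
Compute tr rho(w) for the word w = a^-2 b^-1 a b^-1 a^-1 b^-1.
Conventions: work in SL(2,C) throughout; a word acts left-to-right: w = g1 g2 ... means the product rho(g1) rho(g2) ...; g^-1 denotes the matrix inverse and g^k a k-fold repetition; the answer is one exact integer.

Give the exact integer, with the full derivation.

-529176

rho(a^-1) = [[5, -2], [-17, 7]]
... * rho(a^-1) = [[5, -2], [-17, 7]]  ->  [[59, -24], [-204, 83]]
... * rho(b^-1) = [[-1, -2], [1, 1]]  ->  [[-83, -142], [287, 491]]
... * rho(a) = [[7, 2], [17, 5]]  ->  [[-2995, -876], [10356, 3029]]
... * rho(b^-1) = [[-1, -2], [1, 1]]  ->  [[2119, 5114], [-7327, -17683]]
... * rho(a^-1) = [[5, -2], [-17, 7]]  ->  [[-76343, 31560], [263976, -109127]]
... * rho(b^-1) = [[-1, -2], [1, 1]]  ->  [[107903, 184246], [-373103, -637079]]
tr = 107903 + -637079 = -529176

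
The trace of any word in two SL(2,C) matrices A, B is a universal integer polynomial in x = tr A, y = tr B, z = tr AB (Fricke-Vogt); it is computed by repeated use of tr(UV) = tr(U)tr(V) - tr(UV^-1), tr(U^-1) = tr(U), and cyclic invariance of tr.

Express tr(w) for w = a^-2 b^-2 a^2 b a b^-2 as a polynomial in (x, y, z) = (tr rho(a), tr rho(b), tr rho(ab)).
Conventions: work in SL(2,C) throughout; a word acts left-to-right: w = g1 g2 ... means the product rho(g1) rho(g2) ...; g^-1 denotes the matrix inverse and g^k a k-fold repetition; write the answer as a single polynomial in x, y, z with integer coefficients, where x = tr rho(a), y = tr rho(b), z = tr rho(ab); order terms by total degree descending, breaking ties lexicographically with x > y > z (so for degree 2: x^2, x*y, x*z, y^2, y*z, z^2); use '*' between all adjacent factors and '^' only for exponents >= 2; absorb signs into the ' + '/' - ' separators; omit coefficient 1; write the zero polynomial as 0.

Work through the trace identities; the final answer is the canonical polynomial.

x^3*y^3*z^2 - x^4*y^2*z - 2*x^2*y^4*z - x^2*y^2*z^3 + x^3*y^3 + x*y^5 + x*y^3*z^2 + 5*x^2*y^2*z - x^3*y - 4*x*y^3 - x*y*z^2 - y^2*z + 2*x*y + z

next, trace(a b a) = trace(a)*trace(b a) - trace(b) = x*z - y
trace(a b a b) = trace(b a)*trace(b a) - trace(1) = z^2 - 2
trace(b^-1 a b a) = trace(a b a)*trace(b) - trace(a b a b) = x*y*z - y^2 - z^2 + 2
and trace(a b a b^-2) = trace(b^-1 a b a)*trace(b) - trace(b^-1 a b a b) = x*y^2*z - y^3 - y*z^2 - x*z + 3*y
trace(a^2 b a) = trace(a)*trace(b a^2) - trace(b a) = x^2*z - x*y - z
and trace(b a b) = trace(b)*trace(a b) - trace(a) = y*z - x
trace(a^2 b a b) = trace(a)*trace(b a b a) - trace(b a b) = x*z^2 - y*z - x
trace(a^2 b a b^-1) = trace(a^2 b a)*trace(b) - trace(a^2 b a b) = x^2*y*z - x*y^2 - x*z^2 + x
trace(a^2) = trace(a)*trace(a) - trace(1) = x^2 - 2
next, trace(b a^2 b) = trace(b)*trace(a^2 b) - trace(a^2) = x*y*z - x^2 - y^2 + 2
trace(a b a^2 b a) = trace(a)*trace(b a^2 b a) - trace(b a^2 b) = x^2*z^2 - 2*x*y*z + y^2 - 2
trace(b a b a b a) = trace(a b)*trace(a b a b) - trace(a^-1 b^-1) = z^3 - 3*z
trace(b a b a b) = trace(b)*trace(a b a b) - trace(a b a) = y*z^2 - x*z - y
and trace(a b a^2 b a b) = trace(a)*trace(b a b a b a) - trace(b a b a b) = x*z^3 - y*z^2 - 2*x*z + y
and trace(a b a^2 b a b^-1) = trace(a b a^2 b a)*trace(b) - trace(a b a^2 b a b) = x^2*y*z^2 - 2*x*y^2*z - x*z^3 + y^3 + y*z^2 + 2*x*z - 3*y
trace(b a^2 b a b^-2 a) = trace(a b a^2 b a b^-1)*trace(b) - trace(a b a^2 b a) = x^2*y^2*z^2 - 2*x*y^3*z - x*y*z^3 - x^2*z^2 + y^4 + y^2*z^2 + 4*x*y*z - 4*y^2 + 2
trace(a^2 b a b^-2 a^-1 b) = trace(b a^2 b a b^-2)*trace(a) - trace(b a^2 b a b^-2 a) = -x^2*y^2*z^2 + x^3*y*z + 2*x*y^3*z + x*y*z^3 - x^2*y^2 - y^4 - y^2*z^2 - 4*x*y*z + x^2 + 4*y^2 - 2
trace(b^-1 a^2 b a b^-2 a^-1) = trace(a^2 b a b^-2 a^-1)*trace(b) - trace(a^2 b a b^-2 a^-1 b) = x^2*y^2*z^2 - x^3*y*z - x*y^3*z - x*y*z^3 + x^2*y^2 + 3*x*y*z - x^2 - y^2 + 2
trace(a^-1 b^-2 a^2 b a b^-2) = trace(b^-1 a^2 b a b^-2 a^-1)*trace(b) - trace(b^-1 a^2 b a b^-2 a^-1 b) = x^2*y^3*z^2 - x^3*y^2*z - x*y^4*z - x*y^2*z^3 + x^2*y^3 + 2*x*y^2*z - x^2*y + y*z^2 + x*z - y
next, trace(b^-2 a^2 b a) = trace(a^2 b a b^-1)*trace(b) - trace(a^2 b a) = x^2*y^2*z - x*y^3 - x*y*z^2 - x^2*z + 2*x*y + z
trace(a^2 b a b^-3) = trace(b^-2 a^2 b a)*trace(b) - trace(b^-2 a^2 b a b) = x^2*y^3*z - x*y^4 - x*y^2*z^2 - 2*x^2*y*z + 3*x*y^2 + x*z^2 + y*z - x
trace(b^-2 a^2 b a b^-2) = trace(a^2 b a b^-3)*trace(b) - trace(a^2 b a b^-2) = x^2*y^4*z - x*y^5 - x*y^3*z^2 - 3*x^2*y^2*z + 4*x*y^3 + 2*x*y*z^2 + x^2*z + y^2*z - 3*x*y - z
next, trace(a^-2 b^-2 a^2 b a b^-2) = trace(a^-1 b^-2 a^2 b a b^-2)*trace(a) - trace(a^-1 b^-2 a^2 b a b^-2 a) = x^3*y^3*z^2 - x^4*y^2*z - 2*x^2*y^4*z - x^2*y^2*z^3 + x^3*y^3 + x*y^5 + x*y^3*z^2 + 5*x^2*y^2*z - x^3*y - 4*x*y^3 - x*y*z^2 - y^2*z + 2*x*y + z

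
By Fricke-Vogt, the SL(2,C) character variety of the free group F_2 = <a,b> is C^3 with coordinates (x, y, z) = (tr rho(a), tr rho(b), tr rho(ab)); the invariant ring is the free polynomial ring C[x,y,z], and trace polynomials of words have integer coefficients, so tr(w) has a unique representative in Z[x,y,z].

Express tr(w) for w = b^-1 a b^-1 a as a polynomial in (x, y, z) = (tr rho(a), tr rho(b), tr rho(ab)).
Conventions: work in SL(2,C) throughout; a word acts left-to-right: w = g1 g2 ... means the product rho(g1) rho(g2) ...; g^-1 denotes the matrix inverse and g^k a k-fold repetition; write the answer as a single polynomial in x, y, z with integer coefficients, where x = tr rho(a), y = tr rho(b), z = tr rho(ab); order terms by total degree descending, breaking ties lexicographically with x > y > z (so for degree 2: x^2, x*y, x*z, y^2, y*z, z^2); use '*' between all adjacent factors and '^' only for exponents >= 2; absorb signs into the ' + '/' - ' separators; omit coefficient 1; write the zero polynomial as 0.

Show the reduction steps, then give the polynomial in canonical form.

trace(a^2) = trace(a) trace(a) - trace(1)   [square of a] = x^2 - 2
trace(a^2 b) = trace(a) trace(b a) - trace(b)   [square of a] = x*z - y
trace(a b^-1 a) = trace(a^2) trace(b) - trace(a^2 b)   [inverse elimination on b] = x^2*y - x*z - y
trace(a b a b) = trace(a b) trace(a b) - trace(1)   [split at a repeated a] = z^2 - 2
trace(a b^-1 a b) = trace(a b a) trace(b) - trace(a b a b)   [inverse elimination on b] = x*y*z - y^2 - z^2 + 2
trace(b^-1 a b^-1 a) = trace(a b^-1 a) trace(b) - trace(a b^-1 a b)   [inverse elimination on b] = x^2*y^2 - 2*x*y*z + z^2 - 2

x^2*y^2 - 2*x*y*z + z^2 - 2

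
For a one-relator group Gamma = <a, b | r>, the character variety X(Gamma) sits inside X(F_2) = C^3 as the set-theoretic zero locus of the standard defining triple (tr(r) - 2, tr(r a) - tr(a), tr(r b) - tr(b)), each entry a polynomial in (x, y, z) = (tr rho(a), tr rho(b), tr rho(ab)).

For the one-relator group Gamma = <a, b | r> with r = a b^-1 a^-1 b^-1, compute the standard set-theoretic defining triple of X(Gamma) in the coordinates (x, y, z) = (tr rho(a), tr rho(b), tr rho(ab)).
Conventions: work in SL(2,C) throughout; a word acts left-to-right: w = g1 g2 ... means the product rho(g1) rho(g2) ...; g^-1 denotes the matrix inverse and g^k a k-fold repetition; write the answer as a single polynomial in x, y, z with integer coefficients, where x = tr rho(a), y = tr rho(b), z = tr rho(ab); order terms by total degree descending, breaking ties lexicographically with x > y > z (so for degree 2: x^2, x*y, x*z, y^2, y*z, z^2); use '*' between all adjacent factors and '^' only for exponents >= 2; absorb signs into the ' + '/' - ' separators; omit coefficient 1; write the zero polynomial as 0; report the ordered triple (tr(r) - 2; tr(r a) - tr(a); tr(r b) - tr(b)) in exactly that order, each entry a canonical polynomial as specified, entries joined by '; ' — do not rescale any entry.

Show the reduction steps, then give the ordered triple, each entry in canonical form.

x*y*z - x^2 - z^2; x^2*y*z - x^3 - x*z^2 - y*z + 2*x; 0

tr(b^-1) = tr(b) = y
and tr(a b a) = tr(a) tr(b a) - tr(b)  (reduce the a square) = x*z - y
tr(a b a b) = tr(a b) tr(a b) - tr(1)  (split on a) = z^2 - 2
tr(b^-1 a b a) = tr(a b a) tr(b) - tr(a b a b)  (eliminate b^-1) = x*y*z - y^2 - z^2 + 2
next, tr(a^-1 b^-1 a b) = tr(b^-1 a b) tr(a) - tr(b^-1 a b a)  (eliminate a^-1) = -x*y*z + x^2 + y^2 + z^2 - 2
and tr(a b^-1 a^-1 b^-1) = tr(a^-1 b^-1 a) tr(b) - tr(a^-1 b^-1 a b)  (eliminate b^-1) = x*y*z - x^2 - z^2 + 2
tr(a b^-1) = tr(a) tr(b) - tr(a b) = x*y - z
and tr(a^2) = tr(a) tr(a) - tr(1) = x^2 - 2
and tr(a b a^2) = tr(a) tr(b a^2) - tr(b a) = x^2*z - x*y - z
next, tr(b a b) = tr(b) tr(a b) - tr(a) = y*z - x
next, tr(a b a^2 b) = tr(a) tr(b a b a) - tr(b a b) = x*z^2 - y*z - x
tr(b a^2 b^-1 a) = tr(a b a^2) tr(b) - tr(a b a^2 b) = x^2*y*z - x*y^2 - x*z^2 + x
next, tr(a^2 b^-1 a^-1 b) = tr(b a^2 b^-1) tr(a) - tr(b a^2 b^-1 a) = -x^2*y*z + x^3 + x*y^2 + x*z^2 - 3*x
next, tr(a b^-1 a^-1 b^-1 a) = tr(a^2 b^-1 a^-1) tr(b) - tr(a^2 b^-1 a^-1 b) = x^2*y*z - x^3 - x*z^2 - y*z + 3*x
assemble the triple (tr(r) - 2; tr(r a) - x; tr(r b) - y)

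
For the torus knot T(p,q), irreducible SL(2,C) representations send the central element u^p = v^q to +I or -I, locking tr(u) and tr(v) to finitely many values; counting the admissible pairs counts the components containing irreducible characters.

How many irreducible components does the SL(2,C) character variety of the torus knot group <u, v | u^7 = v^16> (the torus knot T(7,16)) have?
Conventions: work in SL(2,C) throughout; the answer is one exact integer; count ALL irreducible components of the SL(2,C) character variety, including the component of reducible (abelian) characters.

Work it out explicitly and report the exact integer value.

For T(7,16): irreducibility forces the central element u^7 = v^16 to one of +I, -I.
So on each irreducible component the traces are pinned: tr(u) = 2*cos(pi*alpha/7) with 1 <= alpha <= 6, tr(v) = 2*cos(pi*beta/16) with 1 <= beta <= 15.
u^7 = (-1)^alpha I and v^16 = (-1)^beta I must agree, so alpha and beta have equal parity.
count pairs: odd alpha (3 choices) x odd beta (8), plus even alpha (3) x even beta (7): 3*8 + 3*7 = 45.
components with irreducible characters: 45; plus the single component of reducible (abelian) characters: total 46.

46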